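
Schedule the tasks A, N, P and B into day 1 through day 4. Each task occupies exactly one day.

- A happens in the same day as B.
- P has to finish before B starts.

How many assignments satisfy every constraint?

Splitting on A: it can be day 2 (4), day 3 (8), day 4 (12). Listing each branch's schedules as (N, P, B) by day number:
A=day 2: (1,1,2) (2,1,2) (3,1,2) (4,1,2) — 4.
A=day 3: (1,1,3) (1,2,3) (2,1,3) (2,2,3) (3,1,3) (3,2,3) (4,1,3) (4,2,3) — 8.
A=day 4: (1,1,4) (1,2,4) (1,3,4) (2,1,4) (2,2,4) (2,3,4) (3,1,4) (3,2,4) (3,3,4) (4,1,4) (4,2,4) (4,3,4) — 12.
Summing: 4 + 8 + 12 = 24.

24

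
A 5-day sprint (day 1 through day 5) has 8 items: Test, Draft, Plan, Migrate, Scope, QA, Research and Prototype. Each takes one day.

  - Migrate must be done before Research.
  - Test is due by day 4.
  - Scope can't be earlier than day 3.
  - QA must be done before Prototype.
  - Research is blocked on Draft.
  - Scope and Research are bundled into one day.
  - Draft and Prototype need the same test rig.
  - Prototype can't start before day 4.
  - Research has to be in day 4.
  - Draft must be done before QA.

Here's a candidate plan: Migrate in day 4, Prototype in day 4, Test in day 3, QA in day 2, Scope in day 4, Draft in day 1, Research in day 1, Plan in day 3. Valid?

Scope and Research are bundled into one day — violated.
Test is due by day 4 — holds.
QA must be done before Prototype — holds.
Research is blocked on Draft — violated.
Prototype can't start before day 4 — holds.
Migrate must be done before Research — violated.
Draft must be done before QA — holds.
Research has to be in day 4 — violated.
Scope can't be earlier than day 3 — holds.
Draft and Prototype need the same test rig — holds.

No — it violates: Migrate must be done before Research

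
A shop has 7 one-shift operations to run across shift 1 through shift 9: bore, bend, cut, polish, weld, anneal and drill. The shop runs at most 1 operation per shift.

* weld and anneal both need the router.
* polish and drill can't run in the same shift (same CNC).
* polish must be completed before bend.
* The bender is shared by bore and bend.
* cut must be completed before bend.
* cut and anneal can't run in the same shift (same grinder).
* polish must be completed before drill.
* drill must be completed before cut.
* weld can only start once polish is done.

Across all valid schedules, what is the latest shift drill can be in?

shift 7

Precedence pushes drill to at least shift 2; downstream work caps drill at shift 7.
drill at shift 7 is achievable: weld=shift 2, cut=shift 8, bend=shift 9, anneal=shift 4, polish=shift 1, bore=shift 3, drill=shift 7.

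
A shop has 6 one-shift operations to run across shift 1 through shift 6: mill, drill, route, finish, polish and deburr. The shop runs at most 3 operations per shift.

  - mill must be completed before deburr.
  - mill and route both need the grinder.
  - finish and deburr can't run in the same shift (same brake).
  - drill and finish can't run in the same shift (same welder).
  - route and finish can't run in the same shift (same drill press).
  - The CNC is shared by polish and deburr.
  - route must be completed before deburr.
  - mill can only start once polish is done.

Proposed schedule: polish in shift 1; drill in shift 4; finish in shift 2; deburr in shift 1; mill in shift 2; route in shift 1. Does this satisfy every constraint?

The shop runs at most 3 operations per shift — holds.
mill and route both need the grinder — holds.
The CNC is shared by polish and deburr — violated.
route must be completed before deburr — violated.
route and finish can't run in the same shift (same drill press) — holds.
finish and deburr can't run in the same shift (same brake) — holds.
mill can only start once polish is done — holds.
mill must be completed before deburr — violated.
drill and finish can't run in the same shift (same welder) — holds.

No — it violates: The CNC is shared by polish and deburr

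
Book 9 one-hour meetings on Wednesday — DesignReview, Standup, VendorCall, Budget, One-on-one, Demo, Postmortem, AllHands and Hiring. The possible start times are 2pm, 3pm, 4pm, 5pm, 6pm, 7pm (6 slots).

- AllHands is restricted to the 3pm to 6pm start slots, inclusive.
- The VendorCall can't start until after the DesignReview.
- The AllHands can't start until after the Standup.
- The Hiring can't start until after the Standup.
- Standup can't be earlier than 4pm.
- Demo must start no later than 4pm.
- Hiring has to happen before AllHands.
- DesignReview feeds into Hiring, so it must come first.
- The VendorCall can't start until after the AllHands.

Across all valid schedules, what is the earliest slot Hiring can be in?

Precedence pushes Hiring to at least 5pm; downstream work caps Hiring at 5pm.
Hiring at 5pm is achievable: Hiring=5pm; AllHands=6pm; One-on-one=2pm; VendorCall=7pm; DesignReview=2pm; Demo=2pm; Postmortem=2pm; Budget=2pm; Standup=4pm.

5pm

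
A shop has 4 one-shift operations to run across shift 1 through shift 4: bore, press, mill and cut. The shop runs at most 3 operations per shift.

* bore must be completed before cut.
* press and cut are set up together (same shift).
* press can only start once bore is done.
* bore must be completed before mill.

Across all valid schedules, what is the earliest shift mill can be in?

shift 2

Precedence pushes mill to at least shift 2.
mill at shift 2 is achievable: cut in shift 2; press in shift 2; bore in shift 1; mill in shift 2.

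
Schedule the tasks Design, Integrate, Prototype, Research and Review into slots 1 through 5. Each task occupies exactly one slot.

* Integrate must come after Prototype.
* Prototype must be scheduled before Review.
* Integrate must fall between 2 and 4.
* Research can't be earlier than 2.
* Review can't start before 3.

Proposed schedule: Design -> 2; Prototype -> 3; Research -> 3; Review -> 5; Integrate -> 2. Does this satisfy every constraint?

Review can't start before 3 — holds.
Integrate must fall between 2 and 4 — holds.
Integrate must come after Prototype — violated.
Prototype must be scheduled before Review — holds.
Research can't be earlier than 2 — holds.

No — it violates: Integrate must come after Prototype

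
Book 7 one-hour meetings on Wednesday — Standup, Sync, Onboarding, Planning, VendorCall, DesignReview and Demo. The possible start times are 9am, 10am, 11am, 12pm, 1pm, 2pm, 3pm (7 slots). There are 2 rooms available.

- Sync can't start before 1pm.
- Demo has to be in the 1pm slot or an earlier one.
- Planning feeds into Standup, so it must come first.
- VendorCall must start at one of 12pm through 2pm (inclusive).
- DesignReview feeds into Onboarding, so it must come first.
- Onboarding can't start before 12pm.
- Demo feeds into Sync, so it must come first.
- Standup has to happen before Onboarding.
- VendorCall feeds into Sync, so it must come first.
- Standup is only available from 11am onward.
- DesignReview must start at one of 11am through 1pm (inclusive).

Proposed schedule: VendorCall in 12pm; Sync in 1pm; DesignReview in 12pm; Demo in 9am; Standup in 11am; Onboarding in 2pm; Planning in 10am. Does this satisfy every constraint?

Yes, all constraints hold

Standup has to happen before Onboarding — holds.
Demo has to be in the 1pm slot or an earlier one — holds.
Standup is only available from 11am onward — holds.
Onboarding can't start before 12pm — holds.
VendorCall must start at one of 12pm through 2pm (inclusive) — holds.
Planning feeds into Standup, so it must come first — holds.
DesignReview feeds into Onboarding, so it must come first — holds.
VendorCall feeds into Sync, so it must come first — holds.
There are 2 rooms available — holds.
Demo feeds into Sync, so it must come first — holds.
Sync can't start before 1pm — holds.
DesignReview must start at one of 11am through 1pm (inclusive) — holds.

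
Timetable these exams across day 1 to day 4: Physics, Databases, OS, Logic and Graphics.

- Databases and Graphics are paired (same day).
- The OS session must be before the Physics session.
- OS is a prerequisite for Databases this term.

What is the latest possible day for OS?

day 3

Downstream work caps OS at day 3.
OS at day 3 is achievable: Databases=day 4, Graphics=day 4, Logic=day 1, OS=day 3, Physics=day 4.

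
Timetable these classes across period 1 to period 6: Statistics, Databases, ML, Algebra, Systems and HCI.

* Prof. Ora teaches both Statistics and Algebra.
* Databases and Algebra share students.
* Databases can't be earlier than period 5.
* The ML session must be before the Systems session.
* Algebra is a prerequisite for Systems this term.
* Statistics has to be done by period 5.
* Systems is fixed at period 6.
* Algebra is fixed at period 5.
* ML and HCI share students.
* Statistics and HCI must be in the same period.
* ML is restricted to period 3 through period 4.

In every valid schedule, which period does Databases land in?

Databases's window is period 5–period 6.
Algebra is fixed at period 5, and Databases can't share a period with Algebra.
So Databases must be period 6.

period 6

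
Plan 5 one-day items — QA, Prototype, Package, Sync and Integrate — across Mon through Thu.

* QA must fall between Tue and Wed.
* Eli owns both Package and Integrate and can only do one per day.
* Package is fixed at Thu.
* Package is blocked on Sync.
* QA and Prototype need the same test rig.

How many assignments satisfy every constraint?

Splitting on QA: it can be Tue (27), Wed (27). Listing each branch's schedules as (Prototype, Package, Sync, Integrate):
QA=Tue: (Mon,Thu,Mon,Mon) (Mon,Thu,Mon,Tue) (Mon,Thu,Mon,Wed) (Mon,Thu,Tue,Mon) (Mon,Thu,Tue,Tue) (Mon,Thu,Tue,Wed) (Mon,Thu,Wed,Mon) (Mon,Thu,Wed,Tue) (Mon,Thu,Wed,Wed) (Wed,Thu,Mon,Mon) (Wed,Thu,Mon,Tue) (Wed,Thu,Mon,Wed) (Wed,Thu,Tue,Mon) (Wed,Thu,Tue,Tue) (Wed,Thu,Tue,Wed) (Wed,Thu,Wed,Mon) (Wed,Thu,Wed,Tue) (Wed,Thu,Wed,Wed) (Thu,Thu,Mon,Mon) (Thu,Thu,Mon,Tue) (Thu,Thu,Mon,Wed) (Thu,Thu,Tue,Mon) (Thu,Thu,Tue,Tue) (Thu,Thu,Tue,Wed) (Thu,Thu,Wed,Mon) (Thu,Thu,Wed,Tue) (Thu,Thu,Wed,Wed) — 27.
QA=Wed: (Mon,Thu,Mon,Mon) (Mon,Thu,Mon,Tue) (Mon,Thu,Mon,Wed) (Mon,Thu,Tue,Mon) (Mon,Thu,Tue,Tue) (Mon,Thu,Tue,Wed) (Mon,Thu,Wed,Mon) (Mon,Thu,Wed,Tue) (Mon,Thu,Wed,Wed) (Tue,Thu,Mon,Mon) (Tue,Thu,Mon,Tue) (Tue,Thu,Mon,Wed) (Tue,Thu,Tue,Mon) (Tue,Thu,Tue,Tue) (Tue,Thu,Tue,Wed) (Tue,Thu,Wed,Mon) (Tue,Thu,Wed,Tue) (Tue,Thu,Wed,Wed) (Thu,Thu,Mon,Mon) (Thu,Thu,Mon,Tue) (Thu,Thu,Mon,Wed) (Thu,Thu,Tue,Mon) (Thu,Thu,Tue,Tue) (Thu,Thu,Tue,Wed) (Thu,Thu,Wed,Mon) (Thu,Thu,Wed,Tue) (Thu,Thu,Wed,Wed) — 27.
Summing: 27 + 27 = 54.

54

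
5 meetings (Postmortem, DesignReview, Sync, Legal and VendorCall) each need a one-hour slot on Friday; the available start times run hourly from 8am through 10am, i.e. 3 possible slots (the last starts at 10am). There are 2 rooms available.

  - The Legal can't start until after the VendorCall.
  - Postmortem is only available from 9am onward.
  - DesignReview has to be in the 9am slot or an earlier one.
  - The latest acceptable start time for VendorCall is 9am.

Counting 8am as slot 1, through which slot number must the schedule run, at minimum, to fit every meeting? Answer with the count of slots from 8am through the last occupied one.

The precedence chain requires at least 2 distinct slots.
With at most 2 per slot and 5 meetings, at least 3 slots are needed.
3 works (last occupied slot: 10am): for example VendorCall in 8am, Postmortem in 9am, Legal in 9am, DesignReview in 8am, Sync in 10am.

3 slots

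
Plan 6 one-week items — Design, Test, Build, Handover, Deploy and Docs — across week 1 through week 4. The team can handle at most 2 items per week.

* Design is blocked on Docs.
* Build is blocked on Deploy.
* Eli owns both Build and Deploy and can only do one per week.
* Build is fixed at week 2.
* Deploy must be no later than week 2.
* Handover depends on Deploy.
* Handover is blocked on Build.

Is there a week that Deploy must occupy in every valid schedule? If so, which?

Deploy's window is week 1–week 2.
Build is fixed at week 2, and Deploy can't share a week with Build.
So Deploy must be week 1.

week 1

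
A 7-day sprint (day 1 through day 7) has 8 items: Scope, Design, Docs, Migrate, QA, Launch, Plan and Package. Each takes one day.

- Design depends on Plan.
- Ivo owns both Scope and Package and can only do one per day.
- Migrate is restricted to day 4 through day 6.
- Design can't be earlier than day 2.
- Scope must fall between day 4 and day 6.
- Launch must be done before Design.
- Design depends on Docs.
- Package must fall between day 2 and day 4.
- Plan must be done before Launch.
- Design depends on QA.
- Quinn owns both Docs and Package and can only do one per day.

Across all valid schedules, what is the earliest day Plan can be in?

Downstream work caps Plan at day 5.
Plan at day 1 is achievable: QA in day 1; Plan in day 1; Launch in day 2; Migrate in day 4; Docs in day 1; Package in day 2; Scope in day 4; Design in day 3.

day 1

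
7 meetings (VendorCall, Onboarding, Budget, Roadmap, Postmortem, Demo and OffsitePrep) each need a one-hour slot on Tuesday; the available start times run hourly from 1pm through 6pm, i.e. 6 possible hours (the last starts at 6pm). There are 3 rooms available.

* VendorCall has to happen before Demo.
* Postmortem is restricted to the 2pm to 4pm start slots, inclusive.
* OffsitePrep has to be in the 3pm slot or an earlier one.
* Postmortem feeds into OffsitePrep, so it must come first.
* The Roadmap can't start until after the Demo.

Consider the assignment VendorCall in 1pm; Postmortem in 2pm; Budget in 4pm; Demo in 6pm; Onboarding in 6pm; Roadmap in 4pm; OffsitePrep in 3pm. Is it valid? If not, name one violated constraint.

Postmortem is restricted to the 2pm to 4pm start slots, inclusive — holds.
OffsitePrep has to be in the 3pm slot or an earlier one — holds.
There are 3 rooms available — holds.
Postmortem feeds into OffsitePrep, so it must come first — holds.
The Roadmap can't start until after the Demo — violated.
VendorCall has to happen before Demo — holds.

No. The Roadmap can't start until after the Demo is not satisfied.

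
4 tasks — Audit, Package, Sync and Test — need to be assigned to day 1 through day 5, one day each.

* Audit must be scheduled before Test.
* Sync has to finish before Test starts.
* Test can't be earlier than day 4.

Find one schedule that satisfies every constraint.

Test in day 4, Audit in day 1, Sync in day 1, Package in day 1

Checking: Audit(day 1) before Test(day 4); Sync(day 1) before Test(day 4); Test=day 4 in [day 4,day 5].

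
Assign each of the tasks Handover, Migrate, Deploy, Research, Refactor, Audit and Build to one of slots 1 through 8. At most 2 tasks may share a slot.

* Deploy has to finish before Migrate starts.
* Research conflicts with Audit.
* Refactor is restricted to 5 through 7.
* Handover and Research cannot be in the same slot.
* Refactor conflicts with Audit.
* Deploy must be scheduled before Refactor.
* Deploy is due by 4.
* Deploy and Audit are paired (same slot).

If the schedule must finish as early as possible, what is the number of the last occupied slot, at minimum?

slot 5

The precedence chain requires at least 2 distinct slots.
With at most 2 per slot and 7 tasks, at least 4 slots are needed.
Refactor can't be placed before 5, so the schedule must run through at least slot 5.
5 works (last occupied slot: 5): for example Migrate in 2, Deploy in 1, Refactor in 5, Handover in 2, Audit in 1, Research in 3, Build in 3.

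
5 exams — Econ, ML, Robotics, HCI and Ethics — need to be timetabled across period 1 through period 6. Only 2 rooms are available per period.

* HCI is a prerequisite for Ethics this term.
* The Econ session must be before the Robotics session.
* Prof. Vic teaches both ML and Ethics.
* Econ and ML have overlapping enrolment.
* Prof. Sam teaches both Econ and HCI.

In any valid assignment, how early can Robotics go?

period 2

Precedence pushes Robotics to at least period 2.
Robotics at period 2 is achievable: HCI in period 2; Econ in period 1; ML in period 4; Ethics in period 3; Robotics in period 2.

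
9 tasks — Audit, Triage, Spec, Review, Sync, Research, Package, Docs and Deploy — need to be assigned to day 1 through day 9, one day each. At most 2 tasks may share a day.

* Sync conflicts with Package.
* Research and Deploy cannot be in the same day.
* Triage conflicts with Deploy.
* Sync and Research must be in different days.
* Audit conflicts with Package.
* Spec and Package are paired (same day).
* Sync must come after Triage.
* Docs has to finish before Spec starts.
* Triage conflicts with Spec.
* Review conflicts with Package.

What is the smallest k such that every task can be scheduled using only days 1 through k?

5 days

The precedence chain requires at least 2 distinct days.
With at most 2 per day and 9 tasks, at least 5 days are needed.
5 works (last occupied day: day 5): for example Sync=day 3; Research=day 4; Deploy=day 5; Package=day 2; Spec=day 2; Docs=day 1; Review=day 4; Audit=day 3; Triage=day 1.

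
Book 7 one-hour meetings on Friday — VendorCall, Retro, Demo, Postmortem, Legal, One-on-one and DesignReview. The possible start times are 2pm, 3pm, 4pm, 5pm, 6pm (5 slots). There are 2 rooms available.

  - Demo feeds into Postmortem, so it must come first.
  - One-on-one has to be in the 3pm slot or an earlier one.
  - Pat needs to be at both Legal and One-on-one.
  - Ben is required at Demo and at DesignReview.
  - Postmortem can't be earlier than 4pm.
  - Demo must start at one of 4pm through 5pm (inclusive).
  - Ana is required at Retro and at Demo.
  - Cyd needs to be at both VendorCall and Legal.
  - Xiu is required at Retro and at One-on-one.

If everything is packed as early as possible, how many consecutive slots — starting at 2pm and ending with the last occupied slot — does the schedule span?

4

The precedence chain requires at least 2 distinct slots.
With at most 2 per slot and 7 meetings, at least 4 slots are needed.
Propagating the time windows through the other constraints, Postmortem can't land before 5pm — that is slot 4 counting from 2pm — so the schedule must run through at least 4 slots.
4 works (last occupied slot: 5pm): for example VendorCall in 2pm; Retro in 3pm; Legal in 3pm; One-on-one in 2pm; Postmortem in 5pm; Demo in 4pm; DesignReview in 5pm.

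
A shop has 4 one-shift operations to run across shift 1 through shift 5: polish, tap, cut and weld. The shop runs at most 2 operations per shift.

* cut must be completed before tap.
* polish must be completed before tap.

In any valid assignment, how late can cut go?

shift 4

Downstream work caps cut at shift 4.
cut at shift 4 is achievable: cut=shift 4; tap=shift 5; weld=shift 1; polish=shift 1.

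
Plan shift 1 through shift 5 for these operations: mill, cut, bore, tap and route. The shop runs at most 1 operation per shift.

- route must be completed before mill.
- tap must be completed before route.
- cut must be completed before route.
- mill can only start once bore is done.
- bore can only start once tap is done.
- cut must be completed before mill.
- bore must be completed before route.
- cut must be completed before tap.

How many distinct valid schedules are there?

Enumerating: cut -> shift 1, tap -> shift 2, bore -> shift 3, route -> shift 4, mill -> shift 5.

1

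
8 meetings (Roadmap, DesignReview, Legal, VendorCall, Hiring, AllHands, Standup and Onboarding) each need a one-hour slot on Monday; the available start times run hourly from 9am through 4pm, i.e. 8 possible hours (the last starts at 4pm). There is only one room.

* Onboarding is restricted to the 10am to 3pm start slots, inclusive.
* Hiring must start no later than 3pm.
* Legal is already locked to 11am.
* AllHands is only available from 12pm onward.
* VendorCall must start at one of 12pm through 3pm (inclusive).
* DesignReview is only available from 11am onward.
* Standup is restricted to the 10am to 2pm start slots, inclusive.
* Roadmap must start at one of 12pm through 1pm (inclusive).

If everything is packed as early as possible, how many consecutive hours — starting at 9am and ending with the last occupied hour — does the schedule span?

8 hours

With at most 1 per hour and 8 meetings, at least 8 hours are needed.
Roadmap can't be placed before 12pm — that is hour 4 counting from 9am — so the schedule must run through at least 4 hours.
8 works (last occupied hour: 4pm): for example Legal=11am; DesignReview=4pm; AllHands=2pm; Roadmap=12pm; Onboarding=3pm; Standup=10am; VendorCall=1pm; Hiring=9am.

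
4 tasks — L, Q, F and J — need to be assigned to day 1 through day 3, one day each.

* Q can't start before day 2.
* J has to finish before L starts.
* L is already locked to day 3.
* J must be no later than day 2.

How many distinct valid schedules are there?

Splitting on Q: it can be day 2 (6), day 3 (6). Listing each branch's schedules as (L, F, J) by day number:
Q=day 2: (3,1,1) (3,1,2) (3,2,1) (3,2,2) (3,3,1) (3,3,2) — 6.
Q=day 3: (3,1,1) (3,1,2) (3,2,1) (3,2,2) (3,3,1) (3,3,2) — 6.
Summing: 6 + 6 = 12.

12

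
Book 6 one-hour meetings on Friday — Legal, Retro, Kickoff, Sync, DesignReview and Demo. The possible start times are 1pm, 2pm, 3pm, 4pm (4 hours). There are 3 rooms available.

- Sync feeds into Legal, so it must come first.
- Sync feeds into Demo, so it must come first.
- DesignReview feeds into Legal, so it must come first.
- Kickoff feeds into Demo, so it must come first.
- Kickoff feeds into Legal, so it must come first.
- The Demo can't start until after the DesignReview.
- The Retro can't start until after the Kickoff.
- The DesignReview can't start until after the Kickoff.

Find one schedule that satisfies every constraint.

Demo -> 3pm; DesignReview -> 2pm; Sync -> 1pm; Retro -> 2pm; Kickoff -> 1pm; Legal -> 3pm

Checking: Sync(1pm) before Demo(3pm); DesignReview(2pm) before Legal(3pm); Kickoff(1pm) before Demo(3pm); Sync(1pm) before Legal(3pm); Kickoff(1pm) before Retro(2pm); DesignReview(2pm) before Demo(3pm); Kickoff(1pm) before DesignReview(2pm); Kickoff(1pm) before Legal(3pm); max 2 per hour (cap 3).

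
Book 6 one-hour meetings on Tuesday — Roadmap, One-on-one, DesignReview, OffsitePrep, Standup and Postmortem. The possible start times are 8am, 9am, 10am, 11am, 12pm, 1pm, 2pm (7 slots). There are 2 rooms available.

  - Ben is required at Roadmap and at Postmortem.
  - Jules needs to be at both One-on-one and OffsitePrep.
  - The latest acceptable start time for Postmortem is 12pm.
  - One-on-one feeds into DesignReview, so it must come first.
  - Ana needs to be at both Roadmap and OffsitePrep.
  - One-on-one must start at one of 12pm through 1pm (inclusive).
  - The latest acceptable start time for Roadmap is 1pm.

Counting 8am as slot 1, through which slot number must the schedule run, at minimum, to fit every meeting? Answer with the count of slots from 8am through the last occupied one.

The precedence chain requires at least 2 distinct slots.
With at most 2 per slot and 6 meetings, at least 3 slots are needed.
Propagating the time windows through the other constraints, DesignReview can't land before 1pm — that is slot 6 counting from 8am — so the schedule must run through at least 6 slots.
6 works (last occupied slot: 1pm): for example DesignReview in 1pm, Roadmap in 9am, Standup in 9am, One-on-one in 12pm, Postmortem in 8am, OffsitePrep in 8am.

6 slots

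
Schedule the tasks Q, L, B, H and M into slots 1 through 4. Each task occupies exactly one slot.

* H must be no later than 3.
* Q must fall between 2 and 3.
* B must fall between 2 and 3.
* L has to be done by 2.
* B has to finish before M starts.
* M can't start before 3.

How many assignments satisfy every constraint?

Splitting on Q: it can be 2 (18), 3 (18). Listing each branch's schedules as (L, B, H, M):
Q=2: (1,2,1,3) (1,2,1,4) (1,2,2,3) (1,2,2,4) (1,2,3,3) (1,2,3,4) (1,3,1,4) (1,3,2,4) (1,3,3,4) (2,2,1,3) (2,2,1,4) (2,2,2,3) (2,2,2,4) (2,2,3,3) (2,2,3,4) (2,3,1,4) (2,3,2,4) (2,3,3,4) — 18.
Q=3: (1,2,1,3) (1,2,1,4) (1,2,2,3) (1,2,2,4) (1,2,3,3) (1,2,3,4) (1,3,1,4) (1,3,2,4) (1,3,3,4) (2,2,1,3) (2,2,1,4) (2,2,2,3) (2,2,2,4) (2,2,3,3) (2,2,3,4) (2,3,1,4) (2,3,2,4) (2,3,3,4) — 18.
Summing: 18 + 18 = 36.

36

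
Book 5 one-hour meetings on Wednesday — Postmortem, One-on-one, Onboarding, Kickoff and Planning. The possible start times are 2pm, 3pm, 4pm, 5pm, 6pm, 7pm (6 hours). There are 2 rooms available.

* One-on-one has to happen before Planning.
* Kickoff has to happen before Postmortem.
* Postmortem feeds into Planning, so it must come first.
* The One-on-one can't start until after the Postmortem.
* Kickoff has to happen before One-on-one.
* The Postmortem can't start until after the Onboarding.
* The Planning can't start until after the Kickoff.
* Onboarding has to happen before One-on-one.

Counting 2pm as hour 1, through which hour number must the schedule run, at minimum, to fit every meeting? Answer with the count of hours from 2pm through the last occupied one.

The precedence chain requires at least 4 distinct hours.
With at most 2 per hour and 5 meetings, at least 3 hours are needed.
4 works (last occupied hour: 5pm): for example Kickoff in 2pm; Postmortem in 3pm; One-on-one in 4pm; Planning in 5pm; Onboarding in 2pm.

4 hours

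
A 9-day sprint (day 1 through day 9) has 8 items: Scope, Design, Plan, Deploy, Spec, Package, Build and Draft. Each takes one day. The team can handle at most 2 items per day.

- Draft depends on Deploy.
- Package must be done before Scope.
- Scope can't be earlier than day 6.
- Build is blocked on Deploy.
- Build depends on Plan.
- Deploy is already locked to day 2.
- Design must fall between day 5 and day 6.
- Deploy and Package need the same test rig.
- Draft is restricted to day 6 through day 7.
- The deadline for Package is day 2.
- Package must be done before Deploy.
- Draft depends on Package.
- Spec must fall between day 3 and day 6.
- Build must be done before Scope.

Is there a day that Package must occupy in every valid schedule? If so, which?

day 1

Package's window is day 1–day 2.
Deploy is fixed at day 2, and Package can't share a day with Deploy.
So Package must be day 1.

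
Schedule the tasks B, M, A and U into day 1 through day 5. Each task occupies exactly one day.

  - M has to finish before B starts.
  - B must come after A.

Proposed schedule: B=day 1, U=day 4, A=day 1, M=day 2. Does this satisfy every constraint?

M has to finish before B starts — violated.
B must come after A — violated.

No. M has to finish before B starts is not satisfied.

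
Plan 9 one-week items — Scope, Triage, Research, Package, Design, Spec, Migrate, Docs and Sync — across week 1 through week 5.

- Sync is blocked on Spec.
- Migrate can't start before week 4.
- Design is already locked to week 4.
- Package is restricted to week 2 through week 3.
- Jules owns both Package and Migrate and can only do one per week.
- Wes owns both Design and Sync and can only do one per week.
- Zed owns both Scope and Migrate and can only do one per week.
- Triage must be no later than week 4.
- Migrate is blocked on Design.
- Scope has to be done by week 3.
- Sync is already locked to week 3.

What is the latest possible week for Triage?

week 4

Triage's own window allows nothing later than week 4.
Triage at week 4 is achievable: Research in week 1, Design in week 4, Package in week 2, Spec in week 1, Sync in week 3, Scope in week 1, Docs in week 1, Triage in week 4, Migrate in week 5.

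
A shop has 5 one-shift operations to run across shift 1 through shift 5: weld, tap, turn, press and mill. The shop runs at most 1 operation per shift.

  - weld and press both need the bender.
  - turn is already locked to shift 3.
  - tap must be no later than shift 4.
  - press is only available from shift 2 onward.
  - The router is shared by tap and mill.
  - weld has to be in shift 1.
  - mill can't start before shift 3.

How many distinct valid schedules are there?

3

Enumerating: mill=shift 4; turn=shift 3; press=shift 5; tap=shift 2; weld=shift 1 | turn=shift 3, press=shift 4, tap=shift 2, mill=shift 5, weld=shift 1 | turn=shift 3, tap=shift 4, press=shift 2, weld=shift 1, mill=shift 5.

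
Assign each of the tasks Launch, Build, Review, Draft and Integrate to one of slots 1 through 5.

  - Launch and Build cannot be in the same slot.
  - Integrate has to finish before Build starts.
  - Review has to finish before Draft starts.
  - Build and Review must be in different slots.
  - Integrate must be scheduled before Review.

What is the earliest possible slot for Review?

2

Precedence pushes Review to at least 2; downstream work caps Review at 4.
Review at 2 is achievable: Launch in 1, Draft in 3, Review in 2, Build in 3, Integrate in 1.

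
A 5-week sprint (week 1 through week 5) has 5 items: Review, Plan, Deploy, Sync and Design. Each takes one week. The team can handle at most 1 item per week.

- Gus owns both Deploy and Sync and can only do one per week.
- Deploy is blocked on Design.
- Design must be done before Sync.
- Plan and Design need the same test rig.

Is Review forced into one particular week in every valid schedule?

No

Review can be week 1 (e.g. Sync -> week 4; Deploy -> week 3; Review -> week 1; Design -> week 2; Plan -> week 5) or week 2 (e.g. Sync in week 4, Deploy in week 3, Design in week 1, Review in week 2, Plan in week 5).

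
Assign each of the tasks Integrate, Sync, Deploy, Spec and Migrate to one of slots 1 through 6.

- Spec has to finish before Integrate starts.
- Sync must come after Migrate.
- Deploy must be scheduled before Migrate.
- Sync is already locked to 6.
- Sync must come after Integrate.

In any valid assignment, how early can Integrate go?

2

Precedence pushes Integrate to at least 2; downstream work caps Integrate at 5.
Integrate at 2 is achievable: Spec=1; Migrate=2; Deploy=1; Integrate=2; Sync=6.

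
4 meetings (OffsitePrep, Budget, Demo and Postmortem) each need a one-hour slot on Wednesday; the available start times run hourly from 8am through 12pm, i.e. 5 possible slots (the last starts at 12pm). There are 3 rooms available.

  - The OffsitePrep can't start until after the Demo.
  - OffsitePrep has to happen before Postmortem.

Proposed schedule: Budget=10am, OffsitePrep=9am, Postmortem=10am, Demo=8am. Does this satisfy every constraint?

Yes, all constraints hold

OffsitePrep has to happen before Postmortem — holds.
There are 3 rooms available — holds.
The OffsitePrep can't start until after the Demo — holds.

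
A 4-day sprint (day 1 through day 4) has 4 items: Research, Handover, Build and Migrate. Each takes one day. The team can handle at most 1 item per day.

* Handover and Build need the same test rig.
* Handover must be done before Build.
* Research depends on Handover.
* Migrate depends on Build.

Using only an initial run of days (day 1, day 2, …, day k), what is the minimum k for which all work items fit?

The precedence chain requires at least 3 distinct days.
With at most 1 per day and 4 work items, at least 4 days are needed.
4 works (last occupied day: day 4): for example Research -> day 3, Handover -> day 1, Build -> day 2, Migrate -> day 4.

4 days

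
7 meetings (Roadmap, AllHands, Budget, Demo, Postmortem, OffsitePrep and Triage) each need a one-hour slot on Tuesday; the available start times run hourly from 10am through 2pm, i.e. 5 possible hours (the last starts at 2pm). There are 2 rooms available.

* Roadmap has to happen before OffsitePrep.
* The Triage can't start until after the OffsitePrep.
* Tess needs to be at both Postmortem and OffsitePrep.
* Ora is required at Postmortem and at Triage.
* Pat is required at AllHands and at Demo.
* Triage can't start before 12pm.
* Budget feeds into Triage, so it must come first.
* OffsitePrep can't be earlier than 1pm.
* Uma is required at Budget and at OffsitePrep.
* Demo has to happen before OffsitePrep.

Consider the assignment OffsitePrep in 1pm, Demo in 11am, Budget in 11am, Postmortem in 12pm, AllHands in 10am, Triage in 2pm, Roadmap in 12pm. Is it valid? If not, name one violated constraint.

Uma is required at Budget and at OffsitePrep — holds.
Budget feeds into Triage, so it must come first — holds.
The Triage can't start until after the OffsitePrep — holds.
Tess needs to be at both Postmortem and OffsitePrep — holds.
Triage can't start before 12pm — holds.
There are 2 rooms available — holds.
Roadmap has to happen before OffsitePrep — holds.
OffsitePrep can't be earlier than 1pm — holds.
Demo has to happen before OffsitePrep — holds.
Pat is required at AllHands and at Demo — holds.
Ora is required at Postmortem and at Triage — holds.

Valid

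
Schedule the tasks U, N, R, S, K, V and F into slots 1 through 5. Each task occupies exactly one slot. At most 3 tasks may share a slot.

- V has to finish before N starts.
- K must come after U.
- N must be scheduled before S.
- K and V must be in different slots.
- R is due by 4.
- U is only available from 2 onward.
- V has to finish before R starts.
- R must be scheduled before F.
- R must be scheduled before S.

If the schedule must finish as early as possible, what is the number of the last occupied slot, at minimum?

3

The precedence chain requires at least 3 distinct slots.
With at most 3 per slot and 7 tasks, at least 3 slots are needed.
3 works (last occupied slot: 3): for example U in 2, K in 3, S in 3, R in 2, N in 2, F in 3, V in 1.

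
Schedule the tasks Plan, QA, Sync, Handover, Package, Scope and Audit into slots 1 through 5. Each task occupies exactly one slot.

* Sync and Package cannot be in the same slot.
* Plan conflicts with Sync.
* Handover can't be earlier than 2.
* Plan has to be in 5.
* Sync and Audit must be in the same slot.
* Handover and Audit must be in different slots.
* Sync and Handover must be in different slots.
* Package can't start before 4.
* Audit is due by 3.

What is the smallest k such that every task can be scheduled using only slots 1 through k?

5

Plan can't be placed before 5, so the schedule must run through at least slot 5.
5 works (last occupied slot: 5): for example Audit in 1; QA in 1; Handover in 2; Sync in 1; Scope in 1; Plan in 5; Package in 4.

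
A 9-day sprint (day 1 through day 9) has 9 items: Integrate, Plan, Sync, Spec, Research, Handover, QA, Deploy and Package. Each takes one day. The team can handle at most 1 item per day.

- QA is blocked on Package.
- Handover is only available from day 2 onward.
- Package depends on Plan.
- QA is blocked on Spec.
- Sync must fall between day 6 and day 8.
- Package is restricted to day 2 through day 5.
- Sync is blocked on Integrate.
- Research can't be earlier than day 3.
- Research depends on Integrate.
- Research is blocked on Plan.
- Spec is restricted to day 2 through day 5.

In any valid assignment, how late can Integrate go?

Downstream work caps Integrate at day 7.
Integrate at day 7 is achievable: Package=day 2, Research=day 9, QA=day 5, Sync=day 8, Deploy=day 6, Plan=day 1, Handover=day 4, Spec=day 3, Integrate=day 7.

day 7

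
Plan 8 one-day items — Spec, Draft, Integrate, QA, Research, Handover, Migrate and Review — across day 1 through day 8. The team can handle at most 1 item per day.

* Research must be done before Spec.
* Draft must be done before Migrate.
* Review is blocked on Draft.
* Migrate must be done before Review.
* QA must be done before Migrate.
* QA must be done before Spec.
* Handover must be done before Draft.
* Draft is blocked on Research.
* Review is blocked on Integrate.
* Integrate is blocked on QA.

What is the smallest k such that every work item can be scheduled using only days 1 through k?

8

The precedence chain requires at least 4 distinct days.
With at most 1 per day and 8 work items, at least 8 days are needed.
8 works (last occupied day: day 8): for example Review in day 7, Spec in day 8, Migrate in day 5, Draft in day 3, Handover in day 2, Integrate in day 6, Research in day 1, QA in day 4.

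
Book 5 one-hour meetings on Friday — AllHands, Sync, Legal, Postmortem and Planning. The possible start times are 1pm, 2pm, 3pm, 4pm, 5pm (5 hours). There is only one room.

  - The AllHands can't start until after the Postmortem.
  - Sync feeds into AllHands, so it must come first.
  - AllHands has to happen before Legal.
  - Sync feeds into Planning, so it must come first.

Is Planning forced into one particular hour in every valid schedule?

No

Planning can be 2pm (e.g. Legal in 5pm; Postmortem in 3pm; AllHands in 4pm; Sync in 1pm; Planning in 2pm) or 3pm (e.g. Planning=3pm, Legal=5pm, AllHands=4pm, Sync=1pm, Postmortem=2pm).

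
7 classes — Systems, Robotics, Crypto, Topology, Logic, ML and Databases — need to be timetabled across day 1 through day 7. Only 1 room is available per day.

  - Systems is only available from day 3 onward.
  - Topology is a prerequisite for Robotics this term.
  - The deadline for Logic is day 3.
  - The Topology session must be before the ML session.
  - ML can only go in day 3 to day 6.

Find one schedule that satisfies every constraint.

Crypto in day 6, ML in day 3, Topology in day 2, Robotics in day 5, Systems in day 4, Logic in day 1, Databases in day 7

Checking: Topology(day 2) before ML(day 3); Topology(day 2) before Robotics(day 5); Logic=day 1 in [day 1,day 3]; ML=day 3 in [day 3,day 6]; Systems=day 4 in [day 3,day 7]; max 1 per day (cap 1).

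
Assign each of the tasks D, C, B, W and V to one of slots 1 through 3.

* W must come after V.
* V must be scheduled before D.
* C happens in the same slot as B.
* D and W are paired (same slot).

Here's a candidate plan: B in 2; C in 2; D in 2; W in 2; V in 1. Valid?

Valid

D and W are paired (same slot) — holds.
V must be scheduled before D — holds.
C happens in the same slot as B — holds.
W must come after V — holds.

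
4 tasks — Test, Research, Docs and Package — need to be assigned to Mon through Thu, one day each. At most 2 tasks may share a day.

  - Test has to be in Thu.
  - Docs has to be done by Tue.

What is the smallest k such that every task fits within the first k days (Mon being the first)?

With at most 2 per day and 4 tasks, at least 2 days are needed.
Test can't be placed before Thu — that is day 4 counting from Mon — so the schedule must run through at least 4 days.
4 works (last occupied day: Thu): for example Research in Mon, Test in Thu, Package in Tue, Docs in Mon.

4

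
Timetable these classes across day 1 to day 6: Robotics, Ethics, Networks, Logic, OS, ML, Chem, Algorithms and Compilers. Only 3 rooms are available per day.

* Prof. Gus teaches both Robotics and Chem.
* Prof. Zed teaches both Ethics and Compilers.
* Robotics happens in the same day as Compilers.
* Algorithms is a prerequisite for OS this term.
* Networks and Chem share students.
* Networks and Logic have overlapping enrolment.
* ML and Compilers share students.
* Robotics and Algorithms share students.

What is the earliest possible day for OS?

day 2

Precedence pushes OS to at least day 2.
OS at day 2 is achievable: Logic in day 3, Networks in day 1, Chem in day 3, Ethics in day 1, Algorithms in day 1, Compilers in day 2, OS in day 2, ML in day 3, Robotics in day 2.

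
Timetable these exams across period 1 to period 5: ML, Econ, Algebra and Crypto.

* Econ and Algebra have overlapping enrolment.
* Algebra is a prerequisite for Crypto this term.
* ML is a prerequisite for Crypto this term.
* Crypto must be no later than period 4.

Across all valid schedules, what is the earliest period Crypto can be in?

period 2

Precedence pushes Crypto to at least period 2; Crypto's own window allows nothing later than period 4.
Crypto at period 2 is achievable: Crypto=period 2; ML=period 1; Algebra=period 1; Econ=period 2.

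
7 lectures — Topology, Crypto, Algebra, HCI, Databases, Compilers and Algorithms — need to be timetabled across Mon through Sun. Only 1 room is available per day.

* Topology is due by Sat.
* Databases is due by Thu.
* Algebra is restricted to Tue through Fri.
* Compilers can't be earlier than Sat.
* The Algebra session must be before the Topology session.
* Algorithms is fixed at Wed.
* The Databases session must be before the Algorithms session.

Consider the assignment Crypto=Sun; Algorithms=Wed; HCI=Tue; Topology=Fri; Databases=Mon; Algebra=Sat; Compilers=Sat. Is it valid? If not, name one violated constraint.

The Algebra session must be before the Topology session — violated.
Topology is due by Sat — holds.
The Databases session must be before the Algorithms session — holds.
Only 1 room is available per day — violated.
Algorithms is fixed at Wed — holds.
Compilers can't be earlier than Sat — holds.
Algebra is restricted to Tue through Fri — violated.
Databases is due by Thu — holds.

No — it violates: Algebra is restricted to Tue through Fri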